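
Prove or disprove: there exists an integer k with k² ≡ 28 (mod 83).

k = 51 works: 51² = 2601, and 2601 − 28 = 2573 = 31·83.

k = 51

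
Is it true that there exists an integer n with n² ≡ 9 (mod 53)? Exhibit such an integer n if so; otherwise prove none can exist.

n = 3

Take n = 3. Then 3² = 9, and since 0 ≤ 9 < 53 this is already reduced: 3² ≡ 9 (mod 53).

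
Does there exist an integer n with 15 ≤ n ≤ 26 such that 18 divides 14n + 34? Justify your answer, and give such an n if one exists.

For n = 15, 16, …, 21 the values 244, 258, 272, 286, 300, 314, 328 are not multiples of 18. Try n = 22: 14·22 + 34 = 342 = 19·18, which is divisible by 18.

n = 22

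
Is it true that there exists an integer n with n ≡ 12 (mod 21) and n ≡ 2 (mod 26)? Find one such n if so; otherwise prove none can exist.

The moduli 21 and 26 are coprime, so by the Chinese Remainder Theorem a unique solution modulo 546 exists.
Any solution of the first congruence is n = 12 + 21t; substituting into the second, 21t ≡ 2 − 12 ≡ 16 (mod 26).
To invert 21 modulo 26: 26 = 1·21 + 5, 21 = 4·5 + 1, 5 = 5·1 + 0, and unwinding, 1 = 21 − 4·5 = 21 − 4·(26 − 1·21) = −4·26 + 5·21. Thus 21⁻¹ ≡ 5 (mod 26).
Multiplying by 5: t ≡ 5·16 = 80 ≡ 2 (mod 26).
Taking t = 2 gives n = 12 + 21·2 = 54.
Check: 54 mod 21 = 12, 54 mod 26 = 2. ✓

n = 54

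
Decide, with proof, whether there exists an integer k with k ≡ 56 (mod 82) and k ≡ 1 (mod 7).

k = 302

Since 82 and 7 share no common factor, CRT says the pair of congruences has a solution (unique mod 574).
Any solution of the first congruence is k = 56 + 82t; substituting into the second, 82t ≡ 1 − 56 ≡ 1 (mod 7).
82 ≡ 5 (mod 7), so this reads 5t ≡ 1 (mod 7). To invert 5 modulo 7: 7 = 1·5 + 2, 5 = 2·2 + 1, 2 = 2·1 + 0, and unwinding, 1 = 5 − 2·2 = 5 − 2·(7 − 1·5) = −2·7 + 3·5. Thus 5⁻¹ ≡ 3 (mod 7).
Multiplying by 3: t ≡ 3·1 = 3 (mod 7).
Taking t = 3 gives k = 56 + 82·3 = 302.
Check: 302 mod 82 = 56, 302 mod 7 = 1. ✓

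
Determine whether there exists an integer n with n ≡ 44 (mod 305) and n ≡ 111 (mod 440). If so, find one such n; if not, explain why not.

No, no such integer exists.

Reduce both congruences modulo 5, which divides 305 and 440: they say n ≡ 44 (mod 5) and n ≡ 111 (mod 5).
However 44 ≡ 4 and 111 ≡ 1 (mod 5), and 4 ≠ 1.
So no integer satisfies both congruences.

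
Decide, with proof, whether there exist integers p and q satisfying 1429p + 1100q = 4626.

p = 1094, q = -1417

Since gcd(1429, 1100) = 1, every integer is an integer combination of 1429 and 1100.
Dividing repeatedly: 1429 = 1·1100 + 329, 1100 = 3·329 + 113, 329 = 2·113 + 103, 113 = 1·103 + 10, 103 = 10·10 + 3, 10 = 3·3 + 1, 3 = 3·1 + 0.
Back-substituting, 1 = 10 − 3·3 = 10 − 3·(103 − 10·10) = −3·103 + 31·10 = −3·103 + 31·(113 − 1·103) = 31·113 − 34·103 = 31·113 − 34·(329 − 2·113) = −34·329 + 99·113 = −34·329 + 99·(1100 − 3·329) = 99·1100 − 331·329 = 99·1100 − 331·(1429 − 1·1100) = −331·1429 + 430·1100; that is, 1429·(-331) + 1100·430 = 1.
Multiplying through by 4626: p = (-331)·4626 = -1531206, q = 430·4626 = 1989180 is a solution.
The general solution is p = -1531206 + 1100k, q = 1989180 − 1429k; taking k = 1393 gives the smaller pair p = 1094, q = -1417.
Indeed 1429·1094 + 1100·(-1417) = 1563326 − 1558700 = 4626.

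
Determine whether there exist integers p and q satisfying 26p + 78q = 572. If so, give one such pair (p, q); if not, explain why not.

Every value of 26p + 78q is a multiple of gcd(26, 78) = 26; since 26 ∣ 572, solutions exist.
Dividing through by 26 reduces the equation to 1p + 3q = 22.
With a unit coefficient on p, (p, q) = (22, 0) is an immediate solution.
Subtracting 7·3 from p and adding 7·1 to q gives the tidier solution (1, 7).
Indeed 26·1 + 78·7 = 26 + 546 = 572.

p = 1, q = 7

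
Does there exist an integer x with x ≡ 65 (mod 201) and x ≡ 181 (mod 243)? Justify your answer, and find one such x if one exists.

Both moduli are multiples of 3 = gcd(201, 243), so any solution would satisfy x ≡ 65 and x ≡ 181 modulo 3 simultaneously.
These are incompatible: 65 − 181 = -116 is not divisible by 3.
So no integer satisfies both congruences.

There is no such integer.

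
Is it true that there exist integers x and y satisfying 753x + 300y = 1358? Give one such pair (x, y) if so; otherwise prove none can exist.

Any value of 753x + 300y is a multiple of gcd(753, 300) = 3.
But 1358 is not a multiple of 3 (it leaves remainder 2).
Therefore 753x + 300y = 1358 has no solution in integers.

There are no such integers.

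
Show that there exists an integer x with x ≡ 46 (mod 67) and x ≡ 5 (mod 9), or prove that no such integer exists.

x = 113

Since 67 and 9 share no common factor, CRT says the pair of congruences has a solution (unique mod 603).
Any solution of the first congruence is x = 46 + 67t; substituting into the second, 67t ≡ 5 − 46 ≡ 4 (mod 9).
67 ≡ 4 (mod 9), so this reads 4t ≡ 4 (mod 9). Note 4·7 = 28 ≡ 1 (mod 9) (as 28 − 1 = 3·9), so 4⁻¹ ≡ 7.
Therefore t ≡ 7·4 = 28 ≡ 1 (mod 9).
With t = 1: x = 46 + 67·1 = 113.
Indeed 113 ≡ 46 (mod 67) and 113 ≡ 5 (mod 9).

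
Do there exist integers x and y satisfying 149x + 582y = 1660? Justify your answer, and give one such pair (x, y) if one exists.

x = 308, y = -76

149 and 582 are coprime, so 149x + 582y ranges over all of ℤ.
Run the Euclidean algorithm on 582 and 149: 582 = 3·149 + 135, 149 = 1·135 + 14, 135 = 9·14 + 9, 14 = 1·9 + 5, 9 = 1·5 + 4, 5 = 1·4 + 1, 4 = 4·1 + 0.
Working back up the chain: 1 = 5 − 1·4 = 5 − (9 − 1·5) = −9 + 2·5 = −9 + 2·(14 − 1·9) = 2·14 − 3·9 = 2·14 − 3·(135 − 9·14) = −3·135 + 29·14 = −3·135 + 29·(149 − 1·135) = 29·149 − 32·135 = 29·149 − 32·(582 − 3·149) = −32·582 + 125·149. So 149·125 + 582·(-32) = 1.
Times 1660: 149·207500 + 582·(-53120) = 1660, so (207500, -53120) solves it.
Subtracting 356·582 from x and adding 356·149 to y gives the tidier solution (308, -76).
Check: 149·308 + 582·(-76) = 45892 − 44232 = 1660. ✓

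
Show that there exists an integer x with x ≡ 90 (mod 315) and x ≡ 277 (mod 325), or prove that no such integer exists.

There is no such integer.

Reduce both congruences modulo 5, which divides 315 and 325: they say x ≡ 90 (mod 5) and x ≡ 277 (mod 5).
But 90 mod 5 = 0 while 277 mod 5 = 2, a contradiction.
Hence the system has no solution.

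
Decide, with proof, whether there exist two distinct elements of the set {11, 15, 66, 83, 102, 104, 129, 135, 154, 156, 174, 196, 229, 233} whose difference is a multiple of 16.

Residues mod 16: 11↦11, 15↦15, 66↦2, 83↦3, 102↦6, 104↦8, 129↦1, 135↦7, 154↦10, 156↦12, 174↦14, 196↦4, 229↦5, 233↦9.
These 14 residues are pairwise different, hence no difference of two elements is divisible by 16.

No, no such pair exists.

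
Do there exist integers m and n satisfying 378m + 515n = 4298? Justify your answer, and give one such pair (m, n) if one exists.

m = 431, n = -308

Since gcd(378, 515) = 1, every integer is an integer combination of 378 and 515.
Run the Euclidean algorithm on 515 and 378: 515 = 1·378 + 137, 378 = 2·137 + 104, 137 = 1·104 + 33, 104 = 3·33 + 5, 33 = 6·5 + 3, 5 = 1·3 + 2, 3 = 1·2 + 1, 2 = 2·1 + 0.
Back-substituting, 1 = 3 − 1·2 = 3 − (5 − 1·3) = −5 + 2·3 = −5 + 2·(33 − 6·5) = 2·33 − 13·5 = 2·33 − 13·(104 − 3·33) = −13·104 + 41·33 = −13·104 + 41·(137 − 1·104) = 41·137 − 54·104 = 41·137 − 54·(378 − 2·137) = −54·378 + 149·137 = −54·378 + 149·(515 − 1·378) = 149·515 − 203·378; that is, 378·(-203) + 515·149 = 1.
Times 4298: 378·(-872494) + 515·640402 = 4298, so (-872494, 640402) solves it.
Adding 1695·515 to m and subtracting 1695·378 from n gives the tidier solution (431, -308).
Check: 378·431 + 515·(-308) = 162918 − 158620 = 4298. ✓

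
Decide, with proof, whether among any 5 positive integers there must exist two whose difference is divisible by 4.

Each integer lies in one of the 4 residue classes modulo 4.
With 5 integers and only 4 classes, the pigeonhole principle forces two of them, say a and b, into the same class.
Their difference a − b is then a multiple of 4.

Yes.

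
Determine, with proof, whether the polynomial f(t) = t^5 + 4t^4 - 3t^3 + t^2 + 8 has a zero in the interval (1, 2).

No such root exists.

The endpoint values f(1) = 11 and f(2) = 84 are both positive. Claim: f(t) > 0 for every t in (1, 2).
Shift to the endpoint 1: with t = 1 + u (0 < u < 1), one computes f(1 + u) = u^5 + 9u^4 + 23u^3 + 26u^2 + 14u + 11.
The nonzero coefficients here are all positive, so for u > 0 every term is positive (or zero), and the constant term 11 is strictly positive.
Therefore f(t) > 0 throughout (1, 2), and f has no zero there.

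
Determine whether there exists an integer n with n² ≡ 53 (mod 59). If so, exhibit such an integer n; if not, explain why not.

n = 17

n = 17 works: 17² = 289, and 289 − 53 = 236 = 4·59.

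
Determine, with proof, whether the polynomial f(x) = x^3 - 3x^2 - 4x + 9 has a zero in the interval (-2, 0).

f(-2) = -3 and f(0) = 9, which have opposite signs.
As a polynomial, f is continuous on every closed interval.
By the Intermediate Value Theorem, f takes the value 0 somewhere in the open interval.

Such a root exists.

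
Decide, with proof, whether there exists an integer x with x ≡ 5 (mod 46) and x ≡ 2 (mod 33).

x = 695

Since 46 and 33 share no common factor, CRT says the pair of congruences has a solution (unique mod 1518).
Any solution of the first congruence is x = 5 + 46t; substituting into the second, 46t ≡ 2 − 5 ≡ 30 (mod 33).
46 ≡ 13 (mod 33), so this reads 13t ≡ 30 (mod 33). Note 13·28 = 364 ≡ 1 (mod 33) (as 364 − 1 = 11·33), so 13⁻¹ ≡ 28.
Multiplying by 28: t ≡ 28·30 = 840 ≡ 15 (mod 33).
With t = 15: x = 5 + 46·15 = 695.
Indeed 695 ≡ 5 (mod 46) and 695 ≡ 2 (mod 33).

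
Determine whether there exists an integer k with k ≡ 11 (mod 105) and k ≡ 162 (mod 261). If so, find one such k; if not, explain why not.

Both moduli are multiples of 3 = gcd(105, 261), so any solution would satisfy k ≡ 11 and k ≡ 162 modulo 3 simultaneously.
These are incompatible: 11 − 162 = -151 is not divisible by 3.
So no integer satisfies both congruences.

No, no such integer exists.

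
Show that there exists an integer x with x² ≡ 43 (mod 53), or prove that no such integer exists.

x = 34

x = 34 works: 34² = 1156, and 1156 − 43 = 1113 = 21·53.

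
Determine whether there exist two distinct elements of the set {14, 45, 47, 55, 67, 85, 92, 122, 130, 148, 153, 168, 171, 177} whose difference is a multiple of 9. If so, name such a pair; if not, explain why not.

Yes: 14 and 122.

Both 14 and 122 leave remainder 5 on division by 9; their difference 108 = 12·9 is a multiple of 9.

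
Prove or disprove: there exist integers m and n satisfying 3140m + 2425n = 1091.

No such integers exist.

Any value of 3140m + 2425n is a multiple of gcd(3140, 2425) = 5.
However 1091 leaves remainder 1 on division by 5.
So the equation is unsolvable over ℤ.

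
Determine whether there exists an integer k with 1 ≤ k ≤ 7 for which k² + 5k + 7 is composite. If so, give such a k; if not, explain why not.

k = 2

At k = 2: 2² + 5·2 + 7 = 21 = 3·7, which is composite.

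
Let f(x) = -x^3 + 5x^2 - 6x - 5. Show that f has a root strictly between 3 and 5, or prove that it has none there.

f has no root in that interval.

f(3) = -5 and f(5) = -35, both negative, so a sign-change argument is unavailable; we show f keeps this sign on the whole interval.
Shift to the endpoint 3: with x = 3 + u (0 < u < 2), one computes f(3 + u) = -u^3 - 4u^2 - 3u - 5.
The nonzero coefficients here are all negative, so for u > 0 every term is negative (or zero), and the constant term -5 is strictly negative.
So f is strictly negative on (3, 5); no root exists in the interval.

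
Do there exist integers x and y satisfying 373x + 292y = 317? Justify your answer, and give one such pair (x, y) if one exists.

Since gcd(373, 292) = 1, every integer is an integer combination of 373 and 292.
Euclidean algorithm: 373 = 1·292 + 81, 292 = 3·81 + 49, 81 = 1·49 + 32, 49 = 1·32 + 17, 32 = 1·17 + 15, 17 = 1·15 + 2, 15 = 7·2 + 1, 2 = 2·1 + 0.
Working back up the chain: 1 = 15 − 7·2 = 15 − 7·(17 − 1·15) = −7·17 + 8·15 = −7·17 + 8·(32 − 1·17) = 8·32 − 15·17 = 8·32 − 15·(49 − 1·32) = −15·49 + 23·32 = −15·49 + 23·(81 − 1·49) = 23·81 − 38·49 = 23·81 − 38·(292 − 3·81) = −38·292 + 137·81 = −38·292 + 137·(373 − 1·292) = 137·373 − 175·292. So 373·137 + 292·(-175) = 1.
Times 317: 373·43429 + 292·(-55475) = 317, so (43429, -55475) solves it.
The general solution is x = 43429 + 292k, y = -55475 − 373k; taking k = -148 gives the smaller pair x = 213, y = -271.
Check: 373·213 + 292·(-271) = 79449 − 79132 = 317. ✓

x = 213, y = -271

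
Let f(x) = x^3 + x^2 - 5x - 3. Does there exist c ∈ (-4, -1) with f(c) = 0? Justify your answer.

f(-4) = -31 and f(-1) = 2, which have opposite signs.
Since f is a polynomial it is continuous on [-4, -1].
By the Intermediate Value Theorem f must vanish at some point of (-4, -1).

Yes, f has a root in the interval.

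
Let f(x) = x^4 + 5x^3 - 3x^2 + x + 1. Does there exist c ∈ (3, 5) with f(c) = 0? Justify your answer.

The endpoint values f(3) = 193 and f(5) = 1181 are both positive. Claim: f(x) > 0 for every x in (3, 5).
Substitute x = 3 + u, where 0 < u < 2 on the interval. Expanding, f(3 + u) = u^4 + 17u^3 + 96u^2 + 226u + 193.
The nonzero coefficients here are all positive, so for u > 0 every term is positive (or zero), and the constant term 193 is strictly positive.
So f is strictly positive on (3, 5); no root exists in the interval.

No such root exists.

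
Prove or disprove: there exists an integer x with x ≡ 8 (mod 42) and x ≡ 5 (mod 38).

Reduce both congruences modulo 2, which divides 42 and 38: they say x ≡ 8 (mod 2) and x ≡ 5 (mod 2).
But 8 mod 2 = 0 while 5 mod 2 = 1, a contradiction.
So no integer satisfies both congruences.

No, no such integer exists.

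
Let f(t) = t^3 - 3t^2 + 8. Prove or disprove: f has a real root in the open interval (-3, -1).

f(-3) = -46 and f(-1) = 4, which have opposite signs.
f is continuous everywhere (it is a polynomial), in particular on [-3, -1].
By the Intermediate Value Theorem, f takes the value 0 somewhere in the open interval.

Yes, f has a root in the interval.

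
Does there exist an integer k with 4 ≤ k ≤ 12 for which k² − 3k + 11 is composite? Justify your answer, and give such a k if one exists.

At k = 7: 7² − 3·7 + 11 = 39 = 3·13, which is composite.

k = 7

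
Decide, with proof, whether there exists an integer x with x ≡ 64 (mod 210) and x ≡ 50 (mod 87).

No, no such integer exists.

Both moduli are multiples of 3 = gcd(210, 87), so any solution would satisfy x ≡ 64 and x ≡ 50 modulo 3 simultaneously.
However 64 ≡ 1 and 50 ≡ 2 (mod 3), and 1 ≠ 2.
Hence the system has no solution.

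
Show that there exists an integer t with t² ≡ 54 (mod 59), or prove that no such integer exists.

No such integer exists.

59 is prime, so by Euler's criterion 54 is a square mod 59 iff 54^((59−1)/2) = 54^29 ≡ 1 (mod 59).
Squaring successively (mod 59): 54^2 = 2916 ≡ 25; 54^4 ≡ 25² = 625 ≡ 35; 54^8 ≡ 35² = 1225 ≡ 45; 54^16 ≡ 45² = 2025 ≡ 19.
Since 29 = 16 + 8 + 4 + 1, 54^29 ≡ 19 · 45 · 35 · 54; multiplying out mod 59: 19·45 = 855 ≡ 29, then 29·35 = 1015 ≡ 12, then 12·54 = 648 ≡ 58. Thus 54^29 ≡ 58 ≡ −1 (mod 59).
The value −1 means 54 is a non-residue modulo 59, so t² ≡ 54 (mod 59) is impossible.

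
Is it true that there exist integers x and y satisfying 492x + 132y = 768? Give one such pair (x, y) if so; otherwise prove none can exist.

Since gcd(492, 132) = 12 and 768 = 12·64, Bézout's identity guarantees a solution.
Dividing through by 12 reduces the equation to 41x + 11y = 64.
Dividing repeatedly: 41 = 3·11 + 8, 11 = 1·8 + 3, 8 = 2·3 + 2, 3 = 1·2 + 1, 2 = 2·1 + 0.
Back-substituting, 1 = 3 − 1·2 = 3 − (8 − 2·3) = −8 + 3·3 = −8 + 3·(11 − 1·8) = 3·11 − 4·8 = 3·11 − 4·(41 − 3·11) = −4·41 + 15·11; that is, 41·(-4) + 11·15 = 1.
Scaling by 64 gives the particular solution (x, y) = (-256, 960).
The general solution is x = -256 + 11k, y = 960 − 41k; taking k = 24 gives the smaller pair x = 8, y = -24.
Check: 492·8 + 132·(-24) = 3936 − 3168 = 768. ✓

x = 8, y = -24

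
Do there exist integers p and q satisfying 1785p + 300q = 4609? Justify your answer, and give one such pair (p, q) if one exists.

There are no such integers.

gcd(1785, 300) = 15, so every integer of the form 1785p + 300q is a multiple of 15.
However 4609 leaves remainder 4 on division by 15.
Therefore 1785p + 300q = 4609 has no solution in integers.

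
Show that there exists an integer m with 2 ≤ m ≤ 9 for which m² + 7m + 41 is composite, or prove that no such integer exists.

At m = 9: 9² + 7·9 + 41 = 185 = 5·37, which is composite.

m = 9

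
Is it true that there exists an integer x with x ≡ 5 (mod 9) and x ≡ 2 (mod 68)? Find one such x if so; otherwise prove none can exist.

The moduli 9 and 68 are coprime, so by the Chinese Remainder Theorem a unique solution modulo 612 exists.
Write x = 5 + 9t and require 5 + 9t ≡ 2 (mod 68), i.e. 9t ≡ 65 (mod 68).
Invert 9 mod 68 by the Euclidean algorithm: 68 = 7·9 + 5, 9 = 1·5 + 4, 5 = 1·4 + 1, 4 = 4·1 + 0; back-substituting, 1 = 5 − 1·4 = 5 − (9 − 1·5) = −9 + 2·5 = −9 + 2·(68 − 7·9) = 2·68 − 15·9. Hence 9·(-15) ≡ 1, so 9⁻¹ ≡ -15 ≡ 53 (mod 68).
Multiplying by 53: t ≡ 53·65 = 3445 ≡ 45 (mod 68).
With t = 45: x = 5 + 9·45 = 410.
Check: 410 mod 9 = 5, 410 mod 68 = 2. ✓

x = 410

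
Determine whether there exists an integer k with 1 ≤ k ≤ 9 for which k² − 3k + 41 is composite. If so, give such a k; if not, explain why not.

At k = 9: 9² − 3·9 + 41 = 95 = 5·19, which is composite.

k = 9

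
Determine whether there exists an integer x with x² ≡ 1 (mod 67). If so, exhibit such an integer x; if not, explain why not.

x = 1

Take x = 1. Then 1² = 1, and since 0 ≤ 1 < 67 this is already reduced: 1² ≡ 1 (mod 67).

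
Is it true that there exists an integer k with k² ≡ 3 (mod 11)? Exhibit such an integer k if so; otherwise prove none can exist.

k = 5

k = 5 works: 5² = 25, and 25 − 3 = 22 = 2·11.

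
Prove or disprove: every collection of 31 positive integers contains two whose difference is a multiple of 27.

Yes, this is always true.

There are exactly 27 possible remainders on division by 27.
With 31 integers and only 27 classes, the pigeonhole principle forces two of them, say a and b, into the same class.
Their difference a − b is then a multiple of 27.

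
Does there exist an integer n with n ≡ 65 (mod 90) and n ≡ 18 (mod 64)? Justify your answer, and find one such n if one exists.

There is no such integer.

gcd(90, 64) = 2. If n ≡ 65 (mod 90) and n ≡ 18 (mod 64), then n ≡ 65 (mod 2) and n ≡ 18 (mod 2).
But 65 mod 2 = 1 while 18 mod 2 = 0, a contradiction.
So no integer satisfies both congruences.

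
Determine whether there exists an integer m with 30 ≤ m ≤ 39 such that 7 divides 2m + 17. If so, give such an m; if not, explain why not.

m = 30

m = 30 works, since 2·30 + 17 = 77 = 11·7.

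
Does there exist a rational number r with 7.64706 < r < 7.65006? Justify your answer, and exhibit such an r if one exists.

Scale by 20: the interval becomes (152.94120, 153.00120), which contains the integer 153.
Dividing back, 7.64706 < 153/20 < 7.65006, and 153/20 is rational.

r = 153/20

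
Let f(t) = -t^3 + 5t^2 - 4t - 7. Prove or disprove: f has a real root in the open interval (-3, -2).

The endpoint values f(-3) = 77 and f(-2) = 29 are both positive. Claim: f(t) > 0 for every t in (-3, -2).
Shift to the endpoint -2: with t = -2 − u (0 < u < 1), one computes f(-2 − u) = u^3 + 11u^2 + 36u + 29.
All 4 nonzero coefficients of this polynomial in u are positive; hence for u > 0 the value is a sum of positive terms (the constant 29 among them).
Therefore f(t) > 0 throughout (-3, -2), and f has no zero there.

f has no root in that interval.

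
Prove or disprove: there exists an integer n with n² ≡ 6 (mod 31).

There is no such integer.

31 is prime, so by Euler's criterion 6 is a square mod 31 iff 6^((31−1)/2) = 6^15 ≡ 1 (mod 31).
Squaring successively (mod 31): 6^2 = 36 ≡ 5; 6^4 ≡ 5² = 25 ≡ 25; 6^8 ≡ 25² = 625 ≡ 5.
Since 15 = 8 + 4 + 2 + 1, 6^15 ≡ 5 · 25 · 5 · 6; multiplying out mod 31: 5·25 = 125 ≡ 1, then 1·5 = 5 ≡ 5, then 5·6 = 30 ≡ 30. Thus 6^15 ≡ 30 ≡ −1 (mod 31).
By Euler's criterion 6 is a quadratic non-residue mod 31: no n satisfies n² ≡ 6 (mod 31).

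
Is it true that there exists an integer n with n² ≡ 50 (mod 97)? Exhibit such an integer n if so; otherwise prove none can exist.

Take n = 27. Then 27² = 729 = 7·97 + 50, so 27² ≡ 50 (mod 97).

n = 27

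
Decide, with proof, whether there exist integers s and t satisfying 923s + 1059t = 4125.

923 and 1059 are coprime, so 923s + 1059t ranges over all of ℤ.
Dividing repeatedly: 1059 = 1·923 + 136, 923 = 6·136 + 107, 136 = 1·107 + 29, 107 = 3·29 + 20, 29 = 1·20 + 9, 20 = 2·9 + 2, 9 = 4·2 + 1, 2 = 2·1 + 0.
Unwinding: 1 = 9 − 4·2 = 9 − 4·(20 − 2·9) = −4·20 + 9·9 = −4·20 + 9·(29 − 1·20) = 9·29 − 13·20 = 9·29 − 13·(107 − 3·29) = −13·107 + 48·29 = −13·107 + 48·(136 − 1·107) = 48·136 − 61·107 = 48·136 − 61·(923 − 6·136) = −61·923 + 414·136 = −61·923 + 414·(1059 − 1·923) = 414·1059 − 475·923, i.e. 923·(-475) + 1059·414 = 1.
Multiplying through by 4125: s = (-475)·4125 = -1959375, t = 414·4125 = 1707750 is a solution.
Shifting by a multiple of (1059, −923) keeps it a solution: s = -1959375 + 1851·1059 = 834, t = 1707750 − 1851·923 = -723.
Check: 923·834 + 1059·(-723) = 769782 − 765657 = 4125. ✓

s = 834, t = -723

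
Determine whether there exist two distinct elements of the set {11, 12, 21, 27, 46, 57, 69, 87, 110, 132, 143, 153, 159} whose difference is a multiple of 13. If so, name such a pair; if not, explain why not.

No such pair exists.

Residues mod 13: 11↦11, 12↦12, 21↦8, 27↦1, 46↦7, 57↦5, 69↦4, 87↦9, 110↦6, 132↦2, 143↦0, 153↦10, 159↦3.
All 13 residues are distinct, so no two elements differ by a multiple of 13.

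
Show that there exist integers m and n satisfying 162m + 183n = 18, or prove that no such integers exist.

m = 34, n = -30

gcd(162, 183) = 3, and 3 divides 18, so integer solutions exist.
Dividing through by 3 reduces the equation to 54m + 61n = 6.
Run the Euclidean algorithm on 61 and 54: 61 = 1·54 + 7, 54 = 7·7 + 5, 7 = 1·5 + 2, 5 = 2·2 + 1, 2 = 2·1 + 0.
Back-substituting, 1 = 5 − 2·2 = 5 − 2·(7 − 1·5) = −2·7 + 3·5 = −2·7 + 3·(54 − 7·7) = 3·54 − 23·7 = 3·54 − 23·(61 − 1·54) = −23·61 + 26·54; that is, 54·26 + 61·(-23) = 1.
Times 6: 54·156 + 61·(-138) = 6, so (156, -138) solves it.
Subtracting 2·61 from m and adding 2·54 to n gives the tidier solution (34, -30).
Indeed 162·34 + 183·(-30) = 5508 − 5490 = 18.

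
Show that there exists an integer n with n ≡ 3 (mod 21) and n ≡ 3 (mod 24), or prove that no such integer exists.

n = 3

gcd(21, 24) = 3. A simultaneous solution exists iff 3 ≡ 3 (mod 3); here 3 mod 3 = 0 = 3 mod 3, so it does.
In fact n = 3 itself already satisfies 3 mod 24 = 3.
Verify: 3 = 0·21 + 3 and 3 = 0·24 + 3. ✓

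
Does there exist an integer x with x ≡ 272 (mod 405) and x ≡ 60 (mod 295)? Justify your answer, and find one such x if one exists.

No such integer exists.

gcd(405, 295) = 5. If x ≡ 272 (mod 405) and x ≡ 60 (mod 295), then x ≡ 272 (mod 5) and x ≡ 60 (mod 5).
But 272 mod 5 = 2 while 60 mod 5 = 0, a contradiction.
Hence the system has no solution.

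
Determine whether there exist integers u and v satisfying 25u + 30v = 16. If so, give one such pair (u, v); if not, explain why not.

No, no such integers exist.

gcd(25, 30) = 5, so every integer of the form 25u + 30v is a multiple of 5.
But 16 = 5·3 + 1, so 5 ∤ 16.
So the equation is unsolvable over ℤ.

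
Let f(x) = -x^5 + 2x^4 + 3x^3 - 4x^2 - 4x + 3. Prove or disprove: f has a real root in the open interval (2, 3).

Such a root exists.

f(2) = 3 and f(3) = -45, which have opposite signs.
Since f is a polynomial it is continuous on [2, 3].
By the Intermediate Value Theorem, f takes the value 0 somewhere in the open interval.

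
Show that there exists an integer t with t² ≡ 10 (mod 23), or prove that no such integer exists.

23 is prime, so by Euler's criterion 10 is a square mod 23 iff 10^((23−1)/2) = 10^11 ≡ 1 (mod 23).
Squaring successively (mod 23): 10^2 = 100 ≡ 8; 10^4 ≡ 8² = 64 ≡ 18; 10^8 ≡ 18² = 324 ≡ 2.
Since 11 = 8 + 2 + 1, 10^11 ≡ 2 · 8 · 10; multiplying out mod 23: 2·8 = 16 ≡ 16, then 16·10 = 160 ≡ 22. Thus 10^11 ≡ 22 ≡ −1 (mod 23).
By Euler's criterion 10 is a quadratic non-residue mod 23: no t satisfies t² ≡ 10 (mod 23).

No, no such integer exists.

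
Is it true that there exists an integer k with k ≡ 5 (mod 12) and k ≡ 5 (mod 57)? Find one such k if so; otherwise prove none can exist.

k = 5

gcd(12, 57) = 3. A simultaneous solution exists iff 5 ≡ 5 (mod 3); here 5 mod 3 = 2 = 5 mod 3, so it does.
In fact k = 5 itself already satisfies 5 mod 57 = 5.
Indeed 5 ≡ 5 (mod 12) and 5 ≡ 5 (mod 57).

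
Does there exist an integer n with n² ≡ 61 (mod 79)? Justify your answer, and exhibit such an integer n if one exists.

No, no such integer exists.

Apply Euler's criterion with the prime 79: 61 is a quadratic residue iff 61^39 ≡ 1 (mod 79), and a non-residue iff it is ≡ −1.
Squaring successively (mod 79): 61^2 = 3721 ≡ 8; 61^4 ≡ 8² = 64 ≡ 64; 61^8 ≡ 64² = 4096 ≡ 67; 61^16 ≡ 67² = 4489 ≡ 65; 61^32 ≡ 65² = 4225 ≡ 38.
Since 39 = 32 + 4 + 2 + 1, 61^39 ≡ 38 · 64 · 8 · 61; multiplying out mod 79: 38·64 = 2432 ≡ 62, then 62·8 = 496 ≡ 22, then 22·61 = 1342 ≡ 78. Thus 61^39 ≡ 78 ≡ −1 (mod 79).
The value −1 means 61 is a non-residue modulo 79, so n² ≡ 61 (mod 79) is impossible.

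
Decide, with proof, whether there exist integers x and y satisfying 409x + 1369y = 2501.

x = 381, y = -112

409 and 1369 are coprime, so 409x + 1369y ranges over all of ℤ.
Run the Euclidean algorithm on 1369 and 409: 1369 = 3·409 + 142, 409 = 2·142 + 125, 142 = 1·125 + 17, 125 = 7·17 + 6, 17 = 2·6 + 5, 6 = 1·5 + 1, 5 = 5·1 + 0.
Working back up the chain: 1 = 6 − 1·5 = 6 − (17 − 2·6) = −17 + 3·6 = −17 + 3·(125 − 7·17) = 3·125 − 22·17 = 3·125 − 22·(142 − 1·125) = −22·142 + 25·125 = −22·142 + 25·(409 − 2·142) = 25·409 − 72·142 = 25·409 − 72·(1369 − 3·409) = −72·1369 + 241·409. So 409·241 + 1369·(-72) = 1.
Times 2501: 409·602741 + 1369·(-180072) = 2501, so (602741, -180072) solves it.
Shifting by a multiple of (1369, −409) keeps it a solution: x = 602741 − 440·1369 = 381, y = -180072 + 440·409 = -112.
Check: 409·381 + 1369·(-112) = 155829 − 153328 = 2501. ✓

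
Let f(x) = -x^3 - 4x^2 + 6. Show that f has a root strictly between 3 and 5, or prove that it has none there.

f(3) = -57 and f(5) = -219, both negative, so a sign-change argument is unavailable; we show f keeps this sign on the whole interval.
Substitute x = 3 + u, where 0 < u < 2 on the interval. Expanding, f(3 + u) = -u^3 - 13u^2 - 51u - 57.
The nonzero coefficients here are all negative, so for u > 0 every term is negative (or zero), and the constant term -57 is strictly negative.
Therefore f(x) < 0 throughout (3, 5), and f has no zero there.

No.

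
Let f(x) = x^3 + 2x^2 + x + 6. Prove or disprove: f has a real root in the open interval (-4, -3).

The endpoint values f(-4) = -30 and f(-3) = -6 are both negative. Claim: f(x) < 0 for every x in (-4, -3).
Shift to the endpoint -3: with x = -3 − u (0 < u < 1), one computes f(-3 − u) = -u^3 - 7u^2 - 16u - 6.
All 4 nonzero coefficients of this polynomial in u are negative; hence for u > 0 the value is a sum of negative terms (the constant -6 among them).
Therefore f(x) < 0 throughout (-4, -3), and f has no zero there.

No.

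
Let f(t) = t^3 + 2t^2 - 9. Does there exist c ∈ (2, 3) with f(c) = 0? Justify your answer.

f(2) = 7 and f(3) = 36, both positive, so a sign-change argument is unavailable; we show f keeps this sign on the whole interval.
Shift to the endpoint 2: with t = 2 + u (0 < u < 1), one computes f(2 + u) = u^3 + 8u^2 + 20u + 7.
All 4 nonzero coefficients of this polynomial in u are positive; hence for u > 0 the value is a sum of positive terms (the constant 7 among them).
So f is strictly positive on (2, 3); no root exists in the interval.

No such root exists.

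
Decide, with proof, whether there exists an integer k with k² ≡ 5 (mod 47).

Apply Euler's criterion with the prime 47: 5 is a quadratic residue iff 5^23 ≡ 1 (mod 47), and a non-residue iff it is ≡ −1.
Repeated squaring mod 47: 5^2 = 25 ≡ 25; 5^4 ≡ 25² = 625 ≡ 14; 5^8 ≡ 14² = 196 ≡ 8; 5^16 ≡ 8² = 64 ≡ 17.
Since 23 = 16 + 4 + 2 + 1, 5^23 ≡ 17 · 14 · 25 · 5; multiplying out mod 47: 17·14 = 238 ≡ 3, then 3·25 = 75 ≡ 28, then 28·5 = 140 ≡ 46. Thus 5^23 ≡ 46 ≡ −1 (mod 47).
By Euler's criterion 5 is a quadratic non-residue mod 47: no k satisfies k² ≡ 5 (mod 47).

No such integer exists.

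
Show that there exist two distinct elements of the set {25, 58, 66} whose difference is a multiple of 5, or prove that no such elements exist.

No such pair exists.

Reduce each element modulo 5: 25↦0, 58↦3, 66↦1.
All 3 residues are distinct, so no two elements differ by a multiple of 5.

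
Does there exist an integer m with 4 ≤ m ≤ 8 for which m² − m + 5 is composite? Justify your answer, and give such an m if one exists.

At m = 6: 6² − 6 + 5 = 35 = 5·7, which is composite.

m = 6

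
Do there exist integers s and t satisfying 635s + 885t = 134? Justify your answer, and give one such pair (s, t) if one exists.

Any value of 635s + 885t is a multiple of gcd(635, 885) = 5.
However 134 leaves remainder 4 on division by 5.
Hence no integers s, t satisfy the equation.

There are no such integers.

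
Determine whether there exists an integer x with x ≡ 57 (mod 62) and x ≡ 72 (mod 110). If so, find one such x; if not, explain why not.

Both moduli are multiples of 2 = gcd(62, 110), so any solution would satisfy x ≡ 57 and x ≡ 72 modulo 2 simultaneously.
But 57 mod 2 = 1 while 72 mod 2 = 0, a contradiction.
Hence the system has no solution.

There is no such integer.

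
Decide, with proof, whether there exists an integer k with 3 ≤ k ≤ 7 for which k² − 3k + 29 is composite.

k = 7

At k = 7: 7² − 3·7 + 29 = 57 = 3·19, which is composite.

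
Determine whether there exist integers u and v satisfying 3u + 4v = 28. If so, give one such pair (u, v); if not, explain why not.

u = 0, v = 7

3 and 4 are coprime, so 3u + 4v ranges over all of ℤ.
Euclidean algorithm: 4 = 1·3 + 1, 3 = 3·1 + 0.
Working back up the chain: 1 = 4 − 1·3. So 3·(-1) + 4·1 = 1.
Scaling by 28 gives the particular solution (u, v) = (-28, 28).
Adding 7·4 to u and subtracting 7·3 from v gives the tidier solution (0, 7).
Check: 3·0 + 4·7 = 0 + 28 = 28. ✓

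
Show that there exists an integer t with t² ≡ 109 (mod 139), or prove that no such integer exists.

There is no such integer.

Apply Euler's criterion with the prime 139: 109 is a quadratic residue iff 109^69 ≡ 1 (mod 139), and a non-residue iff it is ≡ −1.
Squaring successively (mod 139): 109^2 = 11881 ≡ 66; 109^4 ≡ 66² = 4356 ≡ 47; 109^8 ≡ 47² = 2209 ≡ 124; 109^16 ≡ 124² = 15376 ≡ 86; 109^32 ≡ 86² = 7396 ≡ 29; 109^64 ≡ 29² = 841 ≡ 7.
Since 69 = 64 + 4 + 1, 109^69 ≡ 7 · 47 · 109; multiplying out mod 139: 7·47 = 329 ≡ 51, then 51·109 = 5559 ≡ 138. Thus 109^69 ≡ 138 ≡ −1 (mod 139).
By Euler's criterion 109 is a quadratic non-residue mod 139: no t satisfies t² ≡ 109 (mod 139).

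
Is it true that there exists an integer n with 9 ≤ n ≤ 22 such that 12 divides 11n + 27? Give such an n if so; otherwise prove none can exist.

n = 15

Try n = 15: 11·15 + 27 = 192 = 16·12, which is divisible by 12.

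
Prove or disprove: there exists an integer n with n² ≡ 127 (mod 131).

No, no such integer exists.

131 is prime, so by Euler's criterion 127 is a square mod 131 iff 127^((131−1)/2) = 127^65 ≡ 1 (mod 131).
Repeated squaring mod 131: 127^2 = 16129 ≡ 16; 127^4 ≡ 16² = 256 ≡ 125; 127^8 ≡ 125² = 15625 ≡ 36; 127^16 ≡ 36² = 1296 ≡ 117; 127^32 ≡ 117² = 13689 ≡ 65; 127^64 ≡ 65² = 4225 ≡ 33.
Since 65 = 64 + 1, 127^65 ≡ 33 · 127; multiplying out mod 131: 33·127 = 4191 ≡ 130. Thus 127^65 ≡ 130 ≡ −1 (mod 131).
By Euler's criterion 127 is a quadratic non-residue mod 131: no n satisfies n² ≡ 127 (mod 131).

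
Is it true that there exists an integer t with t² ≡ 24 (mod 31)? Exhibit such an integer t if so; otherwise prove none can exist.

No such integer exists.

31 is prime, so by Euler's criterion 24 is a square mod 31 iff 24^((31−1)/2) = 24^15 ≡ 1 (mod 31).
Repeated squaring mod 31: 24^2 = 576 ≡ 18; 24^4 ≡ 18² = 324 ≡ 14; 24^8 ≡ 14² = 196 ≡ 10.
Since 15 = 8 + 4 + 2 + 1, 24^15 ≡ 10 · 14 · 18 · 24; multiplying out mod 31: 10·14 = 140 ≡ 16, then 16·18 = 288 ≡ 9, then 9·24 = 216 ≡ 30. Thus 24^15 ≡ 30 ≡ −1 (mod 31).
The value −1 means 24 is a non-residue modulo 31, so t² ≡ 24 (mod 31) is impossible.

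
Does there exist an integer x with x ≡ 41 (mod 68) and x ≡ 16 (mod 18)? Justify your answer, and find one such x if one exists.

gcd(68, 18) = 2. If x ≡ 41 (mod 68) and x ≡ 16 (mod 18), then x ≡ 41 (mod 2) and x ≡ 16 (mod 2).
However 41 ≡ 1 and 16 ≡ 0 (mod 2), and 1 ≠ 0.
Therefore no such x exists.

No, no such integer exists.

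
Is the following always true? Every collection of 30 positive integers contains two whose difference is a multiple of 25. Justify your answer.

There are exactly 25 possible remainders on division by 25.
With 30 integers and only 25 classes, the pigeonhole principle forces two of them, say a and b, into the same class.
Their difference a − b is then a multiple of 25.

Yes, this is always true.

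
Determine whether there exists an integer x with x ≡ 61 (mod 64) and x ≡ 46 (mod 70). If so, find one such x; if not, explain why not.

No such integer exists.

Both moduli are multiples of 2 = gcd(64, 70), so any solution would satisfy x ≡ 61 and x ≡ 46 modulo 2 simultaneously.
However 61 ≡ 1 and 46 ≡ 0 (mod 2), and 1 ≠ 0.
Hence the system has no solution.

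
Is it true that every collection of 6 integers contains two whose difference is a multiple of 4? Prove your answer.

There are exactly 4 possible remainders on division by 4.
With 6 integers and only 4 classes, the pigeonhole principle forces two of them, say a and b, into the same class.
Then a ≡ b (mod 4), i.e. 4 ∣ (a − b).

True.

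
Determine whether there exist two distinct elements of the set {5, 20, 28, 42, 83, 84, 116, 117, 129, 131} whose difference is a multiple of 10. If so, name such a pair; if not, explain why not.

There is no such pair.

Two integers differ by a multiple of 10 exactly when they have the same residue mod 10. The residues are 5↦5, 20↦0, 28↦8, 42↦2, 83↦3, 84↦4, 116↦6, 117↦7, 129↦9, 131↦1.
No residue repeats among the 10 elements, so no pair has difference ≡ 0 (mod 10).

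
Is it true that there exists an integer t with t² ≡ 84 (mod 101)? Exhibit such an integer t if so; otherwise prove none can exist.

t = 65

Take t = 65. Then 65² = 4225 = 41·101 + 84, so 65² ≡ 84 (mod 101).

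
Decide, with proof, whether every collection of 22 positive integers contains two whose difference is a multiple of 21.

Each integer lies in one of the 21 residue classes modulo 21.
Placing 22 integers into 21 classes, some class receives at least two — say a and b.
Their difference a − b is then a multiple of 21.

Yes.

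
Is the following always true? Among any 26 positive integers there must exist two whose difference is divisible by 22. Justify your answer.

There are exactly 22 possible remainders on division by 22.
Placing 26 integers into 22 classes, some class receives at least two — say a and b.
Then a ≡ b (mod 22), i.e. 22 ∣ (a − b).

True.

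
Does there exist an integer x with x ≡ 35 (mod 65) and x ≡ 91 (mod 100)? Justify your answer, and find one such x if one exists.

Both moduli are multiples of 5 = gcd(65, 100), so any solution would satisfy x ≡ 35 and x ≡ 91 modulo 5 simultaneously.
But 35 mod 5 = 0 while 91 mod 5 = 1, a contradiction.
Therefore no such x exists.

There is no such integer.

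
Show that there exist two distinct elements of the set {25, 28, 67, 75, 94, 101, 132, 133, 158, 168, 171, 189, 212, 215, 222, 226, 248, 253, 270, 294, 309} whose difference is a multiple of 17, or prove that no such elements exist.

Yes: 25 and 212.

Reduce each element mod 17: 25↦8, 28↦11, 67↦16, 75↦7, 94↦9, 101↦16, 132↦13, 133↦14, 158↦5, 168↦15, 171↦1, 189↦2, 212↦8, 215↦11, 222↦1, 226↦5, 248↦10, 253↦15, 270↦15, 294↦5, 309↦3. The residue 8 repeats (at 25 and 212), and 212 − 25 = 187 = 11·17.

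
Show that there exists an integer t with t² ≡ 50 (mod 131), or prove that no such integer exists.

131 is prime, so by Euler's criterion 50 is a square mod 131 iff 50^((131−1)/2) = 50^65 ≡ 1 (mod 131).
Repeated squaring mod 131: 50^2 = 2500 ≡ 11; 50^4 ≡ 11² = 121 ≡ 121; 50^8 ≡ 121² = 14641 ≡ 100; 50^16 ≡ 100² = 10000 ≡ 44; 50^32 ≡ 44² = 1936 ≡ 102; 50^64 ≡ 102² = 10404 ≡ 55.
Since 65 = 64 + 1, 50^65 ≡ 55 · 50; multiplying out mod 131: 55·50 = 2750 ≡ 130. Thus 50^65 ≡ 130 ≡ −1 (mod 131).
The value −1 means 50 is a non-residue modulo 131, so t² ≡ 50 (mod 131) is impossible.

There is no such integer.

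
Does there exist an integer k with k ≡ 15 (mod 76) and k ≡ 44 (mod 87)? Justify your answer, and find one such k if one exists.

k = 2219

The moduli 76 and 87 are coprime, so by the Chinese Remainder Theorem a unique solution modulo 6612 exists.
Write k = 15 + 76t and require 15 + 76t ≡ 44 (mod 87), i.e. 76t ≡ 29 (mod 87).
Since 76·79 = 6004 = 69·87 + 1, the inverse of 76 mod 87 is 79.
Multiplying by 79: t ≡ 79·29 = 2291 ≡ 29 (mod 87).
With t = 29: k = 15 + 76·29 = 2219.
Check: 2219 mod 76 = 15, 2219 mod 87 = 44. ✓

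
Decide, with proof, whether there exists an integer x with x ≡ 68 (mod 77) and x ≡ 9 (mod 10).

x = 299

gcd(77, 10) = 1, so the Chinese Remainder Theorem guarantees exactly one residue class mod 770 satisfying both.
Write x = 68 + 77t and require 68 + 77t ≡ 9 (mod 10), i.e. 77t ≡ 1 (mod 10).
77 ≡ 7 (mod 10), so this reads 7t ≡ 1 (mod 10). Note 7·3 = 21 ≡ 1 (mod 10) (as 21 − 1 = 2·10), so 7⁻¹ ≡ 3.
Multiplying by 3: t ≡ 3·1 = 3 (mod 10).
Taking t = 3 gives x = 68 + 77·3 = 299.
Indeed 299 ≡ 68 (mod 77) and 299 ≡ 9 (mod 10).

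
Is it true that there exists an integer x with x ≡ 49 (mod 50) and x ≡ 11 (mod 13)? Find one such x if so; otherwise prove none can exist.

Since 50 and 13 share no common factor, CRT says the pair of congruences has a solution (unique mod 650).
Write x = 49 + 50t and require 49 + 50t ≡ 11 (mod 13), i.e. 50t ≡ 1 (mod 13).
50 ≡ 11 (mod 13), so this reads 11t ≡ 1 (mod 13). Since 11·6 = 66 = 5·13 + 1, the inverse of 11 mod 13 is 6.
Multiplying by 6: t ≡ 6·1 = 6 (mod 13).
Taking t = 6 gives x = 49 + 50·6 = 349.
Indeed 349 ≡ 49 (mod 50) and 349 ≡ 11 (mod 13).

x = 349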